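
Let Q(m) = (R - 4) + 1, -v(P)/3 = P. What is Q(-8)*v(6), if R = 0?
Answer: 54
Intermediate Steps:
v(P) = -3*P
Q(m) = -3 (Q(m) = (0 - 4) + 1 = -4 + 1 = -3)
Q(-8)*v(6) = -(-9)*6 = -3*(-18) = 54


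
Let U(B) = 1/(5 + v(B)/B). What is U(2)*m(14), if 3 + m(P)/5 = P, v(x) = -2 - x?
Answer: 55/3 ≈ 18.333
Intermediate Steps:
m(P) = -15 + 5*P
U(B) = 1/(5 + (-2 - B)/B)
U(2)*m(14) = ((½)*2/(-1 + 2*2))*(-15 + 5*14) = ((½)*2/(-1 + 4))*(-15 + 70) = ((½)*2/3)*55 = ((½)*2*(⅓))*55 = (⅓)*55 = 55/3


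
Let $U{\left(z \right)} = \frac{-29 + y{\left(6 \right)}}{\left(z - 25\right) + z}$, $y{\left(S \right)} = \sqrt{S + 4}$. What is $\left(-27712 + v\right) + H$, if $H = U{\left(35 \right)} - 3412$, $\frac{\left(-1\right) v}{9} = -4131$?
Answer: $\frac{272446}{45} + \frac{\sqrt{10}}{45} \approx 6054.4$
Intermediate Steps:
$y{\left(S \right)} = \sqrt{4 + S}$
$v = 37179$ ($v = \left(-9\right) \left(-4131\right) = 37179$)
$U{\left(z \right)} = \frac{-29 + \sqrt{10}}{-25 + 2 z}$ ($U{\left(z \right)} = \frac{-29 + \sqrt{4 + 6}}{\left(z - 25\right) + z} = \frac{-29 + \sqrt{10}}{\left(-25 + z\right) + z} = \frac{-29 + \sqrt{10}}{-25 + 2 z}$)
$H = - \frac{153569}{45} + \frac{\sqrt{10}}{45}$ ($H = \frac{-29 + \sqrt{10}}{-25 + 2 \cdot 35} - 3412 = \frac{-29 + \sqrt{10}}{-25 + 70} - 3412 = \frac{-29 + \sqrt{10}}{45} - 3412 = \left(- \frac{29}{45} + \frac{\sqrt{10}}{45}\right) - 3412 = - \frac{153569}{45} + \frac{\sqrt{10}}{45} \approx -3412.6$)
$\left(-27712 + v\right) + H = \left(-27712 + 37179\right) - \left(\frac{153569}{45} - \frac{\sqrt{10}}{45}\right) = 9467 - \left(\frac{153569}{45} - \frac{\sqrt{10}}{45}\right) = \frac{272446}{45} + \frac{\sqrt{10}}{45}$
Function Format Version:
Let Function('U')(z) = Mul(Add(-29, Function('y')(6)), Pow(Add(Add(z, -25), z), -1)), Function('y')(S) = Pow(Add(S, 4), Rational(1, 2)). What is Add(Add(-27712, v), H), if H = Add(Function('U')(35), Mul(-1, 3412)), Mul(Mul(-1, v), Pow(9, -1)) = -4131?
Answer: Add(Rational(272446, 45), Mul(Rational(1, 45), Pow(10, Rational(1, 2)))) ≈ 6054.4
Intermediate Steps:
Function('y')(S) = Pow(Add(4, S), Rational(1, 2))
v = 37179 (v = Mul(-9, -4131) = 37179)
Function('U')(z) = Mul(Pow(Add(-25, Mul(2, z)), -1), Add(-29, Pow(10, Rational(1, 2)))) (Function('U')(z) = Mul(Add(-29, Pow(Add(4, 6), Rational(1, 2))), Pow(Add(Add(z, -25), z), -1)) = Mul(Add(-29, Pow(10, Rational(1, 2))), Pow(Add(Add(-25, z), z), -1)) = Mul(Add(-29, Pow(10, Rational(1, 2))), Pow(Add(-25, Mul(2, z)), -1)) = Mul(Pow(Add(-25, Mul(2, z)), -1), Add(-29, Pow(10, Rational(1, 2)))))
H = Add(Rational(-153569, 45), Mul(Rational(1, 45), Pow(10, Rational(1, 2)))) (H = Add(Mul(Pow(Add(-25, Mul(2, 35)), -1), Add(-29, Pow(10, Rational(1, 2)))), Mul(-1, 3412)) = Add(Mul(Pow(Add(-25, 70), -1), Add(-29, Pow(10, Rational(1, 2)))), -3412) = Add(Mul(Pow(45, -1), Add(-29, Pow(10, Rational(1, 2)))), -3412) = Add(Mul(Rational(1, 45), Add(-29, Pow(10, Rational(1, 2)))), -3412) = Add(Add(Rational(-29, 45), Mul(Rational(1, 45), Pow(10, Rational(1, 2)))), -3412) = Add(Rational(-153569, 45), Mul(Rational(1, 45), Pow(10, Rational(1, 2)))) ≈ -3412.6)
Add(Add(-27712, v), H) = Add(Add(-27712, 37179), Add(Rational(-153569, 45), Mul(Rational(1, 45), Pow(10, Rational(1, 2))))) = Add(9467, Add(Rational(-153569, 45), Mul(Rational(1, 45), Pow(10, Rational(1, 2))))) = Add(Rational(272446, 45), Mul(Rational(1, 45), Pow(10, Rational(1, 2))))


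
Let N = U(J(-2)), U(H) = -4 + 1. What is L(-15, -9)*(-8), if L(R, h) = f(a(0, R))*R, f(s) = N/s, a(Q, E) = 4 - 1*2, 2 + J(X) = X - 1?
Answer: -180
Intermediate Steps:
J(X) = -3 + X (J(X) = -2 + (X - 1) = -2 + (-1 + X) = -3 + X)
a(Q, E) = 2 (a(Q, E) = 4 - 2 = 2)
U(H) = -3
N = -3
f(s) = -3/s
L(R, h) = -3*R/2 (L(R, h) = (-3/2)*R = (-3*½)*R = -3*R/2)
L(-15, -9)*(-8) = -3/2*(-15)*(-8) = (45/2)*(-8) = -180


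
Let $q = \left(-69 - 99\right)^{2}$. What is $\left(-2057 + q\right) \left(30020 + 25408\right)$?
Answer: $1450384476$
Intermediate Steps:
$q = 28224$ ($q = \left(-168\right)^{2} = 28224$)
$\left(-2057 + q\right) \left(30020 + 25408\right) = \left(-2057 + 28224\right) \left(30020 + 25408\right) = 26167 \cdot 55428 = 1450384476$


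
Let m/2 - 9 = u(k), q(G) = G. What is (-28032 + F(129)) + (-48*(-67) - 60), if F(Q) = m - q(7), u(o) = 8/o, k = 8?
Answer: -24863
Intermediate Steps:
m = 20 (m = 18 + 2*(8/8) = 18 + 2*(8*(⅛)) = 18 + 2*1 = 18 + 2 = 20)
F(Q) = 13 (F(Q) = 20 - 1*7 = 20 - 7 = 13)
(-28032 + F(129)) + (-48*(-67) - 60) = (-28032 + 13) + (-48*(-67) - 60) = -28019 + (3216 - 60) = -28019 + 3156 = -24863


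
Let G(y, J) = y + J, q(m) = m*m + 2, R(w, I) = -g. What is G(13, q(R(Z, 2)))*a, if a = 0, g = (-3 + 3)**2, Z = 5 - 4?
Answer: 0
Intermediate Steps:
Z = 1
g = 0 (g = 0**2 = 0)
R(w, I) = 0 (R(w, I) = -1*0 = 0)
q(m) = 2 + m**2 (q(m) = m**2 + 2 = 2 + m**2)
G(y, J) = J + y
G(13, q(R(Z, 2)))*a = ((2 + 0**2) + 13)*0 = ((2 + 0) + 13)*0 = (2 + 13)*0 = 15*0 = 0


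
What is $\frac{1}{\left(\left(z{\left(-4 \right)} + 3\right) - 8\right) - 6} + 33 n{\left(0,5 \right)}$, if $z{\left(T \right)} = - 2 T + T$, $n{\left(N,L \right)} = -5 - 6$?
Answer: $- \frac{2542}{7} \approx -363.14$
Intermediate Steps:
$n{\left(N,L \right)} = -11$ ($n{\left(N,L \right)} = -5 - 6 = -11$)
$z{\left(T \right)} = - T$
$\frac{1}{\left(\left(z{\left(-4 \right)} + 3\right) - 8\right) - 6} + 33 n{\left(0,5 \right)} = \frac{1}{\left(\left(\left(-1\right) \left(-4\right) + 3\right) - 8\right) - 6} + 33 \left(-11\right) = \frac{1}{\left(\left(4 + 3\right) - 8\right) - 6} - 363 = \frac{1}{\left(7 - 8\right) - 6} - 363 = \frac{1}{-1 - 6} - 363 = \frac{1}{-7} - 363 = - \frac{1}{7} - 363 = - \frac{2542}{7}$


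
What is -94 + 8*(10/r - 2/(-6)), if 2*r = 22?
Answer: -2774/33 ≈ -84.061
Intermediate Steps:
r = 11 (r = (1/2)*22 = 11)
-94 + 8*(10/r - 2/(-6)) = -94 + 8*(10/11 - 2/(-6)) = -94 + 8*(10*(1/11) - 2*(-1/6)) = -94 + 8*(10/11 + 1/3) = -94 + 8*(41/33) = -94 + 328/33 = -2774/33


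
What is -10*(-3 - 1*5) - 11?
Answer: 69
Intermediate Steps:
-10*(-3 - 1*5) - 11 = -10*(-3 - 5) - 11 = -10*(-8) - 11 = 80 - 11 = 69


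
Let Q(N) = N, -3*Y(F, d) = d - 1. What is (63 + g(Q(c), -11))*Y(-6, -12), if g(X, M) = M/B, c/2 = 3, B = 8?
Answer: 6409/24 ≈ 267.04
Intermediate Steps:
Y(F, d) = 1/3 - d/3 (Y(F, d) = -(d - 1)/3 = -(-1 + d)/3 = 1/3 - d/3)
c = 6 (c = 2*3 = 6)
g(X, M) = M/8
(63 + g(Q(c), -11))*Y(-6, -12) = (63 + (1/8)*(-11))*(1/3 - 1/3*(-12)) = (63 - 11/8)*(1/3 + 4) = (493/8)*(13/3) = 6409/24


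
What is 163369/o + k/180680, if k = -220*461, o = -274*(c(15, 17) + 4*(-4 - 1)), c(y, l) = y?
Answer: 367232069/3094145 ≈ 118.69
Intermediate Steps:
o = 1370 (o = -274*(15 + 4*(-4 - 1)) = -274*(15 + 4*(-5)) = -274*(15 - 20) = -274*(-5) = 1370)
k = -101420
163369/o + k/180680 = 163369/1370 - 101420/180680 = 163369*(1/1370) - 101420*1/180680 = 163369/1370 - 5071/9034 = 367232069/3094145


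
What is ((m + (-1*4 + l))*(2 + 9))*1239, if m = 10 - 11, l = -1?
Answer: -81774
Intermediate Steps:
m = -1
((m + (-1*4 + l))*(2 + 9))*1239 = ((-1 + (-1*4 - 1))*(2 + 9))*1239 = ((-1 + (-4 - 1))*11)*1239 = ((-1 - 5)*11)*1239 = -6*11*1239 = -66*1239 = -81774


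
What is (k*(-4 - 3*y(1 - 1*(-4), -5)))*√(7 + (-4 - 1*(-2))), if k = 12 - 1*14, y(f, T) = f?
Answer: 38*√5 ≈ 84.971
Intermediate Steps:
k = -2 (k = 12 - 14 = -2)
(k*(-4 - 3*y(1 - 1*(-4), -5)))*√(7 + (-4 - 1*(-2))) = (-2*(-4 - 3*(1 - 1*(-4))))*√(7 + (-4 - 1*(-2))) = (-2*(-4 - 3*(1 + 4)))*√(7 + (-4 + 2)) = (-2*(-4 - 3*5))*√(7 - 2) = (-2*(-4 - 15))*√5 = (-2*(-19))*√5 = 38*√5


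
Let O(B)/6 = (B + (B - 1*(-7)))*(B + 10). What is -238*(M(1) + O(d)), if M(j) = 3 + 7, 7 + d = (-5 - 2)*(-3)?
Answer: -1201900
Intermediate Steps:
d = 14 (d = -7 + (-5 - 2)*(-3) = -7 - 7*(-3) = -7 + 21 = 14)
M(j) = 10
O(B) = 6*(7 + 2*B)*(10 + B) (O(B) = 6*((B + (B - 1*(-7)))*(B + 10)) = 6*((B + (B + 7))*(10 + B)) = 6*((B + (7 + B))*(10 + B)) = 6*((7 + 2*B)*(10 + B)) = 6*(7 + 2*B)*(10 + B))
-238*(M(1) + O(d)) = -238*(10 + (420 + 12*14² + 162*14)) = -238*(10 + (420 + 12*196 + 2268)) = -238*(10 + (420 + 2352 + 2268)) = -238*(10 + 5040) = -238*5050 = -1201900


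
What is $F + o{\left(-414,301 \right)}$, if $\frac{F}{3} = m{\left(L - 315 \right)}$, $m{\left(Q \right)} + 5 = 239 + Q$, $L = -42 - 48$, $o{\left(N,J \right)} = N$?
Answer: $-927$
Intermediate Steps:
$L = -90$
$m{\left(Q \right)} = 234 + Q$ ($m{\left(Q \right)} = -5 + \left(239 + Q\right) = 234 + Q$)
$F = -513$ ($F = 3 \left(234 - 405\right) = 3 \left(-171\right) = -513$)
$F + o{\left(-414,301 \right)} = -513 - 414 = -927$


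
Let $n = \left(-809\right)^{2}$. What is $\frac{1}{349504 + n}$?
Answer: $\frac{1}{1003985} \approx 9.9603 \cdot 10^{-7}$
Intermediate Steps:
$n = 654481$
$\frac{1}{349504 + n} = \frac{1}{349504 + 654481} = \frac{1}{1003985}$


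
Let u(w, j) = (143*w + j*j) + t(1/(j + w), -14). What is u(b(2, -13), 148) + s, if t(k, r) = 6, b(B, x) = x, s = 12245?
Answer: 32296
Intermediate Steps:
u(w, j) = 6 + j² + 143*w (u(w, j) = (143*w + j*j) + 6 = (143*w + j²) + 6 = (j² + 143*w) + 6 = 6 + j² + 143*w)
u(b(2, -13), 148) + s = (6 + 148² + 143*(-13)) + 12245 = (6 + 21904 - 1859) + 12245 = 20051 + 12245 = 32296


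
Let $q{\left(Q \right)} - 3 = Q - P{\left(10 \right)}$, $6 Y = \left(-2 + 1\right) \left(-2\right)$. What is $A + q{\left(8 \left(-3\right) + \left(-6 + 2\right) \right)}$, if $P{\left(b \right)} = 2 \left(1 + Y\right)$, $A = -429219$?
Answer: $- \frac{1287740}{3} \approx -4.2925 \cdot 10^{5}$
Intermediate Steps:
$Y = \frac{1}{3}$ ($Y = \frac{\left(-2 + 1\right) \left(-2\right)}{6} = \frac{\left(-1\right) \left(-2\right)}{6} = \frac{1}{6} \cdot 2 = \frac{1}{3} \approx 0.33333$)
$P{\left(b \right)} = \frac{8}{3}$ ($P{\left(b \right)} = 2 \left(1 + \frac{1}{3}\right) = 2 \cdot \frac{4}{3} = \frac{8}{3}$)
$q{\left(Q \right)} = \frac{1}{3} + Q$ ($q{\left(Q \right)} = 3 + \left(Q - \frac{8}{3}\right) = 3 + \left(- \frac{8}{3} + Q\right) = \frac{1}{3} + Q$)
$A + q{\left(8 \left(-3\right) + \left(-6 + 2\right) \right)} = -429219 + \left(\frac{1}{3} + \left(8 \left(-3\right) + \left(-6 + 2\right)\right)\right) = -429219 + \left(\frac{1}{3} - 28\right) = -429219 - \frac{83}{3} = - \frac{1287740}{3}$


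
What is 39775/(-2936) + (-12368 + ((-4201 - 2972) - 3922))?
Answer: -68927143/2936 ≈ -23477.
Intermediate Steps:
39775/(-2936) + (-12368 + ((-4201 - 2972) - 3922)) = 39775*(-1/2936) + (-12368 + (-7173 - 3922)) = -39775/2936 + (-12368 - 11095) = -39775/2936 - 23463 = -68927143/2936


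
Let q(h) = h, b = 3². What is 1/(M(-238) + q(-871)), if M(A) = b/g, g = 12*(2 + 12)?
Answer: -56/48773 ≈ -0.0011482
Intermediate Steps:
g = 168 (g = 12*14 = 168)
b = 9
M(A) = 3/56 (M(A) = 9/168 = 9*(1/168) = 3/56)
1/(M(-238) + q(-871)) = 1/(3/56 - 871) = 1/(-48773/56) = -56/48773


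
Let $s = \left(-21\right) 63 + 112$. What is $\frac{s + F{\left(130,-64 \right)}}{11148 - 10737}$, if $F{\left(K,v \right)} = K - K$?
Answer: $- \frac{1211}{411} \approx -2.9465$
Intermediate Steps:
$F{\left(K,v \right)} = 0$
$s = -1211$ ($s = -1323 + 112 = -1211$)
$\frac{s + F{\left(130,-64 \right)}}{11148 - 10737} = \frac{-1211 + 0}{11148 - 10737} = - \frac{1211}{411}$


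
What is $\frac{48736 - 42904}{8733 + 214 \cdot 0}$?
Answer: $\frac{1944}{2911} \approx 0.66781$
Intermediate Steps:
$\frac{48736 - 42904}{8733 + 214 \cdot 0} = \frac{5832}{8733 + 0} = \frac{5832}{8733} = 5832 \cdot \frac{1}{8733} = \frac{1944}{2911}$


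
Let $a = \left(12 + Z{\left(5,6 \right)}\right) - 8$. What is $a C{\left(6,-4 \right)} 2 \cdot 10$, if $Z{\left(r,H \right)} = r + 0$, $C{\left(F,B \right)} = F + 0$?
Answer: $1080$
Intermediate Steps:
$C{\left(F,B \right)} = F$
$Z{\left(r,H \right)} = r$
$a = 9$ ($a = \left(12 + 5\right) - 8 = 17 - 8 = 9$)
$a C{\left(6,-4 \right)} 2 \cdot 10 = 9 \cdot 6 \cdot 2 \cdot 10 = 54 \cdot 20 = 1080$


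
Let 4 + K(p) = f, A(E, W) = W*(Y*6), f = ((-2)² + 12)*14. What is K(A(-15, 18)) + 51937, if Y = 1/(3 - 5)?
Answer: 52157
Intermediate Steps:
Y = -½ (Y = 1/(-2) = -½ ≈ -0.50000)
f = 224 (f = (4 + 12)*14 = 16*14 = 224)
A(E, W) = -3*W (A(E, W) = W*(-½*6) = W*(-3) = -3*W)
K(p) = 220 (K(p) = -4 + 224 = 220)
K(A(-15, 18)) + 51937 = 220 + 51937 = 52157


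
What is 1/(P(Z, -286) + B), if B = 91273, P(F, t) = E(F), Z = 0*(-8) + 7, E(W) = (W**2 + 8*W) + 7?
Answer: 1/91385 ≈ 1.0943e-5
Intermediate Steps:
E(W) = 7 + W**2 + 8*W
Z = 7 (Z = 0 + 7 = 7)
P(F, t) = 7 + F**2 + 8*F
1/(P(Z, -286) + B) = 1/((7 + 7**2 + 8*7) + 91273) = 1/((7 + 49 + 56) + 91273) = 1/(112 + 91273) = 1/91385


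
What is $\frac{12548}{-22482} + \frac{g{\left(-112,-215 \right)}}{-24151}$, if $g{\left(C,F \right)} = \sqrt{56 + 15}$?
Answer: $- \frac{6274}{11241} - \frac{\sqrt{71}}{24151} \approx -0.55848$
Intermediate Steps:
$g{\left(C,F \right)} = \sqrt{71}$
$\frac{12548}{-22482} + \frac{g{\left(-112,-215 \right)}}{-24151} = \frac{12548}{-22482} + \frac{\sqrt{71}}{-24151} = 12548 \left(- \frac{1}{22482}\right) + \sqrt{71} \left(- \frac{1}{24151}\right) = - \frac{6274}{11241} - \frac{\sqrt{71}}{24151}$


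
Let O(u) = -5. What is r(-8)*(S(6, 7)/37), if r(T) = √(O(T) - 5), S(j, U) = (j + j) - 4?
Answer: 8*I*√10/37 ≈ 0.68374*I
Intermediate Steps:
S(j, U) = -4 + 2*j (S(j, U) = 2*j - 4 = -4 + 2*j)
r(T) = I*√10 (r(T) = √(-5 - 5) = √(-10) = I*√10)
r(-8)*(S(6, 7)/37) = (I*√10)*((-4 + 2*6)/37) = (I*√10)*((-4 + 12)*(1/37)) = (I*√10)*(8*(1/37)) = (I*√10)*(8/37) = 8*I*√10/37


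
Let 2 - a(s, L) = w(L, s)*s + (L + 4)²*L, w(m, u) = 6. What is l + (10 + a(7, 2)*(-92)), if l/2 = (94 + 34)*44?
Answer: 21578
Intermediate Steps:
a(s, L) = 2 - 6*s - L*(4 + L)² (a(s, L) = 2 - (6*s + (L + 4)²*L) = 2 - (6*s + (4 + L)²*L) = 2 - (6*s + L*(4 + L)²) = 2 + (-6*s - L*(4 + L)²) = 2 - 6*s - L*(4 + L)²)
l = 11264 (l = 2*((94 + 34)*44) = 2*(128*44) = 2*5632 = 11264)
l + (10 + a(7, 2)*(-92)) = 11264 + (10 + (2 - 6*7 - 1*2*(4 + 2)²)*(-92)) = 11264 + (10 + (2 - 42 - 1*2*6²)*(-92)) = 11264 + (10 + (2 - 42 - 1*2*36)*(-92)) = 11264 + (10 + (2 - 42 - 72)*(-92)) = 11264 + (10 - 112*(-92)) = 11264 + (10 + 10304) = 11264 + 10314 = 21578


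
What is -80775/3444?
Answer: -26925/1148 ≈ -23.454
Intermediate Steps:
-80775/3444 = -25*1077/1148 = -26925/1148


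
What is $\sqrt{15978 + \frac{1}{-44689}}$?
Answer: $\frac{\sqrt{31909771143449}}{44689} \approx 126.4$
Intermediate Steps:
$\sqrt{15978 + \frac{1}{-44689}} = \sqrt{15978 - \frac{1}{44689}} = \sqrt{\frac{714040841}{44689}} = \frac{\sqrt{31909771143449}}{44689}$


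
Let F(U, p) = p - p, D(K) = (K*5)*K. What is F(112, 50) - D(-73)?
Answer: -26645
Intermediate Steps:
D(K) = 5*K² (D(K) = (5*K)*K = 5*K²)
F(U, p) = 0
F(112, 50) - D(-73) = 0 - 5*(-73)² = 0 - 5*5329 = 0 - 1*26645 = 0 - 26645 = -26645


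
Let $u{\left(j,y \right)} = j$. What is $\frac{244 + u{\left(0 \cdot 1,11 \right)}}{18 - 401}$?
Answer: $- \frac{244}{383} \approx -0.63708$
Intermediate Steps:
$\frac{244 + u{\left(0 \cdot 1,11 \right)}}{18 - 401} = \frac{244 + 0 \cdot 1}{18 - 401} = \frac{244 + 0}{-383} = 244 \left(- \frac{1}{383}\right) = - \frac{244}{383}$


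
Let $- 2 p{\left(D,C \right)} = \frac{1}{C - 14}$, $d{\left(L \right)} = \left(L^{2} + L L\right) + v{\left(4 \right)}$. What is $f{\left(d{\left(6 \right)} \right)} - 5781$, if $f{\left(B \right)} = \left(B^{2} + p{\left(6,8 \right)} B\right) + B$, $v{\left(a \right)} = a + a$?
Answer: $\frac{2117}{3} \approx 705.67$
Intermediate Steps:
$v{\left(a \right)} = 2 a$
$d{\left(L \right)} = 8 + 2 L^{2}$ ($d{\left(L \right)} = \left(L^{2} + L L\right) + 2 \cdot 4 = \left(L^{2} + L^{2}\right) + 8 = 2 L^{2} + 8 = 8 + 2 L^{2}$)
$p{\left(D,C \right)} = - \frac{1}{2 \left(-14 + C\right)}$ ($p{\left(D,C \right)} = - \frac{1}{2 \left(C - 14\right)} = - \frac{1}{2 \left(-14 + C\right)}$)
$f{\left(B \right)} = B^{2} + \frac{13 B}{12}$ ($f{\left(B \right)} = \left(B^{2} + - \frac{1}{-28 + 2 \cdot 8} B\right) + B = \left(B^{2} + - \frac{1}{-28 + 16} B\right) + B = \left(B^{2} + - \frac{1}{-12} B\right) + B = \left(B^{2} + \left(-1\right) \left(- \frac{1}{12}\right) B\right) + B = \left(B^{2} + \frac{B}{12}\right) + B = B^{2} + \frac{13 B}{12}$)
$f{\left(d{\left(6 \right)} \right)} - 5781 = \frac{\left(8 + 2 \cdot 6^{2}\right) \left(13 + 12 \left(8 + 2 \cdot 6^{2}\right)\right)}{12} - 5781 = \frac{\left(8 + 2 \cdot 36\right) \left(13 + 12 \left(8 + 2 \cdot 36\right)\right)}{12} - 5781 = \frac{\left(8 + 72\right) \left(13 + 12 \left(8 + 72\right)\right)}{12} - 5781 = \frac{1}{12} \cdot 80 \left(13 + 12 \cdot 80\right) - 5781 = \frac{1}{12} \cdot 80 \left(13 + 960\right) - 5781 = \frac{1}{12} \cdot 80 \cdot 973 - 5781 = \frac{19460}{3} - 5781 = \frac{2117}{3}$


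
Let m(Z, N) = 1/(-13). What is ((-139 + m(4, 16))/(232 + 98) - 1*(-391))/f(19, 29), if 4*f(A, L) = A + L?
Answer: 837791/25740 ≈ 32.548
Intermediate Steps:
f(A, L) = A/4 + L/4 (f(A, L) = (A + L)/4 = A/4 + L/4)
m(Z, N) = -1/13
((-139 + m(4, 16))/(232 + 98) - 1*(-391))/f(19, 29) = ((-139 - 1/13)/(232 + 98) - 1*(-391))/((¼)*19 + (¼)*29) = (-1808/13/330 + 391)/(19/4 + 29/4) = (-1808/13*1/330 + 391)/12 = (-904/2145 + 391)*(1/12) = (837791/2145)*(1/12) = 837791/25740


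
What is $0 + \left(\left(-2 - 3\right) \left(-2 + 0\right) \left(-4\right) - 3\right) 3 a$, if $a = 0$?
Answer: $0$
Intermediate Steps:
$0 + \left(\left(-2 - 3\right) \left(-2 + 0\right) \left(-4\right) - 3\right) 3 a = 0 + \left(\left(-2 - 3\right) \left(-2 + 0\right) \left(-4\right) - 3\right) 3 \cdot 0 = 0 + \left(\left(-5\right) \left(-2\right) \left(-4\right) - 3\right) 0 = 0 + \left(10 \left(-4\right) - 3\right) 0 = 0 + \left(-40 - 3\right) 0 = 0 - 0 = 0 + 0 = 0$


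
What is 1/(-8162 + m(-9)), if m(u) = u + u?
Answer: -1/8180 ≈ -0.00012225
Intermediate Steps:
m(u) = 2*u
1/(-8162 + m(-9)) = 1/(-8162 + 2*(-9)) = 1/(-8162 - 18) = 1/(-8180) = -1/8180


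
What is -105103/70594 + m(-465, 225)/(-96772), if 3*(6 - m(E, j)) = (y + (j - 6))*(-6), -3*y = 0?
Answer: -2550592813/1707880642 ≈ -1.4934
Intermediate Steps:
y = 0 (y = -⅓*0 = 0)
m(E, j) = -6 + 2*j (m(E, j) = 6 - (0 + (j - 6))*(-6)/3 = 6 - (0 + (-6 + j))*(-6)/3 = 6 - (-6 + j)*(-6)/3 = 6 - (36 - 6*j)/3 = 6 + (-12 + 2*j) = -6 + 2*j)
-105103/70594 + m(-465, 225)/(-96772) = -105103/70594 + (-6 + 2*225)/(-96772) = -105103*1/70594 + (-6 + 450)*(-1/96772) = -105103/70594 + 444*(-1/96772) = -105103/70594 - 111/24193 = -2550592813/1707880642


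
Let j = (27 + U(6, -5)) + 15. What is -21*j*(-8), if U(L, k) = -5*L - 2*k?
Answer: 3696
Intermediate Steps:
j = 22 (j = (27 + (-5*6 - 2*(-5))) + 15 = (27 + (-30 + 10)) + 15 = (27 - 20) + 15 = 7 + 15 = 22)
-21*j*(-8) = -21*22*(-8) = -462*(-8) = 3696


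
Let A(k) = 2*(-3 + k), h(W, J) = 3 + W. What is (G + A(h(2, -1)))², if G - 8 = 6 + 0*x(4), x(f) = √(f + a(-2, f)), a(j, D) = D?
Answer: 324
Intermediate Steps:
x(f) = √2*√f (x(f) = √(f + f) = √(2*f) = √2*√f)
A(k) = -6 + 2*k
G = 14 (G = 8 + (6 + 0*(√2*√4)) = 8 + (6 + 0*(√2*2)) = 8 + (6 + 0*(2*√2)) = 8 + (6 + 0) = 8 + 6 = 14)
(G + A(h(2, -1)))² = (14 + (-6 + 2*(3 + 2)))² = (14 + (-6 + 2*5))² = (14 + (-6 + 10))² = (14 + 4)² = 18² = 324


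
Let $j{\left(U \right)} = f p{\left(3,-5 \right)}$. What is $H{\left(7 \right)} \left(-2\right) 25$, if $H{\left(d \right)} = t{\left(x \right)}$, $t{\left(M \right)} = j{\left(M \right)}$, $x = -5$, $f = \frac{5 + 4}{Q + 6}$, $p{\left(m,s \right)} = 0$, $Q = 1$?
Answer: $0$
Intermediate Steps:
$f = \frac{9}{7}$ ($f = \frac{5 + 4}{1 + 6} = \frac{9}{7} \approx 1.2857$)
$j{\left(U \right)} = 0$ ($j{\left(U \right)} = \frac{9}{7} \cdot 0 = 0$)
$t{\left(M \right)} = 0$
$H{\left(d \right)} = 0$
$H{\left(7 \right)} \left(-2\right) 25 = 0 \left(-2\right) 25 = 0 \cdot 25 = 0$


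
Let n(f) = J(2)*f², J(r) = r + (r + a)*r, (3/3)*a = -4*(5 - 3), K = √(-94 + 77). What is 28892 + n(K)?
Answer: 29062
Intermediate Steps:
K = I*√17 (K = √(-17) = I*√17 ≈ 4.1231*I)
a = -8 (a = -4*(5 - 3) = -4*2 = -8)
J(r) = r + r*(-8 + r) (J(r) = r + (r - 8)*r = r + (-8 + r)*r = r + r*(-8 + r))
n(f) = -10*f² (n(f) = (2*(-7 + 2))*f² = (2*(-5))*f² = -10*f²)
28892 + n(K) = 28892 - 10*(I*√17)² = 28892 - 10*(-17) = 28892 + 170 = 29062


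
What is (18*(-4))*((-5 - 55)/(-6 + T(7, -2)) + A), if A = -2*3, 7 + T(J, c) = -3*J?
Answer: 5184/17 ≈ 304.94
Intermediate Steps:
T(J, c) = -7 - 3*J
A = -6
(18*(-4))*((-5 - 55)/(-6 + T(7, -2)) + A) = (18*(-4))*((-5 - 55)/(-6 + (-7 - 3*7)) - 6) = -72*(-60/(-6 + (-7 - 21)) - 6) = -72*(-60/(-6 - 28) - 6) = -72*(-60/(-34) - 6) = -72*(-60*(-1/34) - 6) = -72*(30/17 - 6) = -72*(-72/17) = 5184/17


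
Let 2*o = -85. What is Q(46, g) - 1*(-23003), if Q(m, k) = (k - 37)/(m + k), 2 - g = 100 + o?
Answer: 437242/19 ≈ 23013.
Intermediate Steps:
o = -85/2 (o = (½)*(-85) = -85/2 ≈ -42.500)
g = -111/2 (g = 2 - (100 - 85/2) = 2 - 1*115/2 = 2 - 115/2 = -111/2 ≈ -55.500)
Q(m, k) = (-37 + k)/(k + m)
Q(46, g) - 1*(-23003) = (-37 - 111/2)/(-111/2 + 46) - 1*(-23003) = -185/2/(-19/2) + 23003 = -2/19*(-185/2) + 23003 = 185/19 + 23003 = 437242/19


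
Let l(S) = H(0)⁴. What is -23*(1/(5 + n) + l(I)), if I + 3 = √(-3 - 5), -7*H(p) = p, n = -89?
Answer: 23/84 ≈ 0.27381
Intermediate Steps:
H(p) = -p/7
I = -3 + 2*I*√2 (I = -3 + √(-3 - 5) = -3 + √(-8) = -3 + 2*I*√2 ≈ -3.0 + 2.8284*I)
l(S) = 0 (l(S) = (-⅐*0)⁴ = 0⁴ = 0)
-23*(1/(5 + n) + l(I)) = -23*(1/(5 - 89) + 0) = -23*(1/(-84) + 0) = -23*(-1/84 + 0) = -23*(-1/84) = 23/84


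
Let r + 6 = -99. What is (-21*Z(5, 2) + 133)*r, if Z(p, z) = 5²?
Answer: 41160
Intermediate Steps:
r = -105 (r = -6 - 99 = -105)
Z(p, z) = 25
(-21*Z(5, 2) + 133)*r = (-21*25 + 133)*(-105) = (-525 + 133)*(-105) = -392*(-105) = 41160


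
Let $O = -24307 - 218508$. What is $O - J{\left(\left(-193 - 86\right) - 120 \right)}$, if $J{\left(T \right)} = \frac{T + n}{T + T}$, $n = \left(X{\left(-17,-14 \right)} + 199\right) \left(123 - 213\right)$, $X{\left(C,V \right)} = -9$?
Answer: $- \frac{3399717}{14} \approx -2.4284 \cdot 10^{5}$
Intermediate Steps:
$n = -17100$ ($n = \left(-9 + 199\right) \left(123 - 213\right) = 190 \left(-90\right) = -17100$)
$J{\left(T \right)} = \frac{-17100 + T}{2 T}$ ($J{\left(T \right)} = \frac{T - 17100}{T + T} = \frac{-17100 + T}{2 T}$)
$O = -242815$
$O - J{\left(\left(-193 - 86\right) - 120 \right)} = -242815 - \frac{-17100 - 399}{2 \left(\left(-193 - 86\right) - 120\right)} = -242815 - \frac{-17100 - 399}{2 \left(-279 - 120\right)} = -242815 - \frac{-17100 - 399}{2 \left(-399\right)} = -242815 - \frac{1}{2} \left(- \frac{1}{399}\right) \left(-17499\right) = -242815 - \frac{307}{14} = - \frac{3399717}{14}$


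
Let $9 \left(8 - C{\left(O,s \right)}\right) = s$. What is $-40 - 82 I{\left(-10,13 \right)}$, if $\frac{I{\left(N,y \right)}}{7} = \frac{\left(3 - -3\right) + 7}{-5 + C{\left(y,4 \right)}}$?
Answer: $- \frac{68078}{23} \approx -2959.9$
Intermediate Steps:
$C{\left(O,s \right)} = 8 - \frac{s}{9}$
$I{\left(N,y \right)} = \frac{819}{23}$ ($I{\left(N,y \right)} = 7 \frac{\left(3 - -3\right) + 7}{-5 + \left(8 - \frac{4}{9}\right)} = 7 \frac{\left(3 + 3\right) + 7}{-5 + \left(8 - \frac{4}{9}\right)} = 7 \frac{6 + 7}{-5 + \frac{68}{9}} = 7 \frac{13}{\frac{23}{9}} = 7 \cdot 13 \cdot \frac{9}{23} = 7 \cdot \frac{117}{23} = \frac{819}{23}$)
$-40 - 82 I{\left(-10,13 \right)} = -40 - \frac{67158}{23} = - \frac{68078}{23}$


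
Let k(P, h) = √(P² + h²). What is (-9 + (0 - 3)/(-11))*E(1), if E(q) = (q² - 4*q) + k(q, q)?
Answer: 288/11 - 96*√2/11 ≈ 13.840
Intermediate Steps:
E(q) = q² - 4*q + √2*√(q²) (E(q) = (q² - 4*q) + √(q² + q²) = (q² - 4*q) + √(2*q²) = (q² - 4*q) + √2*√(q²) = q² - 4*q + √2*√(q²))
(-9 + (0 - 3)/(-11))*E(1) = (-9 + (0 - 3)/(-11))*(1² - 4*1 + √2*√(1²)) = (-9 - 3*(-1/11))*(1 - 4 + √2*√1) = (-9 + 3/11)*(1 - 4 + √2*1) = -96*(1 - 4 + √2)/11 = -96*(-3 + √2)/11 = 288/11 - 96*√2/11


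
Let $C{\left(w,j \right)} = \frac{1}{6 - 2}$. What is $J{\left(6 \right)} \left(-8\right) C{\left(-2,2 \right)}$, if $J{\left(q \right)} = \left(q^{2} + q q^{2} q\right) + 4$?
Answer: $-2672$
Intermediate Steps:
$J{\left(q \right)} = 4 + q^{2} + q^{4}$ ($J{\left(q \right)} = \left(q^{2} + q^{3} q\right) + 4 = \left(q^{2} + q^{4}\right) + 4 = 4 + q^{2} + q^{4}$)
$C{\left(w,j \right)} = \frac{1}{4}$
$J{\left(6 \right)} \left(-8\right) C{\left(-2,2 \right)} = \left(4 + 6^{2} + 6^{4}\right) \left(-8\right) \frac{1}{4} = \left(4 + 36 + 1296\right) \left(-8\right) \frac{1}{4} = 1336 \left(-8\right) \frac{1}{4} = \left(-10688\right) \frac{1}{4} = -2672$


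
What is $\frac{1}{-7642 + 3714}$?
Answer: $- \frac{1}{3928} \approx -0.00025458$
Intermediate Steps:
$\frac{1}{-7642 + 3714} = \frac{1}{-3928} = - \frac{1}{3928}$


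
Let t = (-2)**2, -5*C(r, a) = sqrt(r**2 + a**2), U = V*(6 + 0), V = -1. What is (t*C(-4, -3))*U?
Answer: 24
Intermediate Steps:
U = -6 (U = -(6 + 0) = -1*6 = -6)
C(r, a) = -sqrt(a**2 + r**2)/5 (C(r, a) = -sqrt(r**2 + a**2)/5 = -sqrt(a**2 + r**2)/5)
t = 4
(t*C(-4, -3))*U = (4*(-sqrt((-3)**2 + (-4)**2)/5))*(-6) = (4*(-sqrt(9 + 16)/5))*(-6) = (4*(-sqrt(25)/5))*(-6) = (4*(-1/5*5))*(-6) = (4*(-1))*(-6) = -4*(-6) = 24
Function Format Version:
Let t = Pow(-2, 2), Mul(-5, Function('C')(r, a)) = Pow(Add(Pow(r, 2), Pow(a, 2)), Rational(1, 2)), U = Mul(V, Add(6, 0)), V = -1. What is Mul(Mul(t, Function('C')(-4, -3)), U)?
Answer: 24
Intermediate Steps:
U = -6 (U = Mul(-1, Add(6, 0)) = Mul(-1, 6) = -6)
Function('C')(r, a) = Mul(Rational(-1, 5), Pow(Add(Pow(a, 2), Pow(r, 2)), Rational(1, 2))) (Function('C')(r, a) = Mul(Rational(-1, 5), Pow(Add(Pow(r, 2), Pow(a, 2)), Rational(1, 2))) = Mul(Rational(-1, 5), Pow(Add(Pow(a, 2), Pow(r, 2)), Rational(1, 2))))
t = 4
Mul(Mul(t, Function('C')(-4, -3)), U) = Mul(Mul(4, Mul(Rational(-1, 5), Pow(Add(Pow(-3, 2), Pow(-4, 2)), Rational(1, 2)))), -6) = Mul(Mul(4, Mul(Rational(-1, 5), Pow(Add(9, 16), Rational(1, 2)))), -6) = Mul(Mul(4, Mul(Rational(-1, 5), Pow(25, Rational(1, 2)))), -6) = Mul(Mul(4, Mul(Rational(-1, 5), 5)), -6) = Mul(Mul(4, -1), -6) = Mul(-4, -6) = 24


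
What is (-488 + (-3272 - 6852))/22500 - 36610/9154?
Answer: -115108406/25745625 ≈ -4.4710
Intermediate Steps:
(-488 + (-3272 - 6852))/22500 - 36610/9154 = (-488 - 10124)*(1/22500) - 36610*1/9154 = -10612*1/22500 - 18305/4577 = -2653/5625 - 18305/4577 = -115108406/25745625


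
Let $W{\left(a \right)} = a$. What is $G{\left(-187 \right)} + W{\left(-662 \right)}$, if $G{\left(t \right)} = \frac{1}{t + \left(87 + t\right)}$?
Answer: $- \frac{189995}{287} \approx -662.0$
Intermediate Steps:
$G{\left(t \right)} = \frac{1}{87 + 2 t}$
$G{\left(-187 \right)} + W{\left(-662 \right)} = \frac{1}{87 + 2 \left(-187\right)} - 662 = \frac{1}{87 - 374} - 662 = \frac{1}{-287} - 662 = - \frac{1}{287} - 662 = - \frac{189995}{287}$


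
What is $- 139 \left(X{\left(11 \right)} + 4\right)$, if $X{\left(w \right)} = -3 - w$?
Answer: $1390$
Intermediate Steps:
$- 139 \left(X{\left(11 \right)} + 4\right) = - 139 \left(\left(-3 - 11\right) + 4\right) = - 139 \left(-14 + 4\right) = \left(-139\right) \left(-10\right) = 1390$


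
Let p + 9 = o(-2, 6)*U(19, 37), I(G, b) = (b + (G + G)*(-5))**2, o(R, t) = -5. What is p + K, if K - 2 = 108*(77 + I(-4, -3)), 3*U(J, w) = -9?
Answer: 156176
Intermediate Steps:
U(J, w) = -3 (U(J, w) = (1/3)*(-9) = -3)
I(G, b) = (b - 10*G)**2 (I(G, b) = (b + (2*G)*(-5))**2 = (b - 10*G)**2)
p = 6 (p = -9 - 5*(-3) = -9 + 15 = 6)
K = 156170 (K = 2 + 108*(77 + (-1*(-3) + 10*(-4))**2) = 2 + 108*(77 + (3 - 40)**2) = 2 + 108*(77 + (-37)**2) = 2 + 108*(77 + 1369) = 2 + 108*1446 = 2 + 156168 = 156170)
p + K = 6 + 156170 = 156176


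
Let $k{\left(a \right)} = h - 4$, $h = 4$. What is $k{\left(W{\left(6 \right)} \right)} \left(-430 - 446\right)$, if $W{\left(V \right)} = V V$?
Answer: $0$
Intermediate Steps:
$W{\left(V \right)} = V^{2}$
$k{\left(a \right)} = 0$ ($k{\left(a \right)} = 4 - 4 = 0$)
$k{\left(W{\left(6 \right)} \right)} \left(-430 - 446\right) = 0 \left(-430 - 446\right) = 0 \left(-876\right) = 0$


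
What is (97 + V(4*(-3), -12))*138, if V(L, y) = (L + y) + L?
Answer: 8418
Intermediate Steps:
V(L, y) = y + 2*L
(97 + V(4*(-3), -12))*138 = (97 + (-12 + 2*(4*(-3))))*138 = (97 + (-12 + 2*(-12)))*138 = (97 + (-12 - 24))*138 = (97 - 36)*138 = 61*138 = 8418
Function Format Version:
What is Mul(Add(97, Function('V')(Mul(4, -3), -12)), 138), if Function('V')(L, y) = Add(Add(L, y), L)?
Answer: 8418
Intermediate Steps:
Function('V')(L, y) = Add(y, Mul(2, L))
Mul(Add(97, Function('V')(Mul(4, -3), -12)), 138) = Mul(Add(97, Add(-12, Mul(2, Mul(4, -3)))), 138) = Mul(Add(97, Add(-12, Mul(2, -12))), 138) = Mul(Add(97, Add(-12, -24)), 138) = Mul(Add(97, -36), 138) = Mul(61, 138) = 8418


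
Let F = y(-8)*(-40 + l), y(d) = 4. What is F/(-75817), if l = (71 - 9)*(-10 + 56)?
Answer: -11248/75817 ≈ -0.14836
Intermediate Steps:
l = 2852 (l = 62*46 = 2852)
F = 11248 (F = 4*(-40 + 2852) = 4*2812 = 11248)
F/(-75817) = 11248/(-75817) = 11248*(-1/75817) = -11248/75817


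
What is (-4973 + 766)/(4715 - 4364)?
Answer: -4207/351 ≈ -11.986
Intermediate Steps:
(-4973 + 766)/(4715 - 4364) = -4207/351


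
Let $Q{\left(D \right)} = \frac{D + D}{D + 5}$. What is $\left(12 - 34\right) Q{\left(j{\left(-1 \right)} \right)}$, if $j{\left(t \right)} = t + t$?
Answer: $\frac{88}{3} \approx 29.333$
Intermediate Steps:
$j{\left(t \right)} = 2 t$
$Q{\left(D \right)} = \frac{2 D}{5 + D}$
$\left(12 - 34\right) Q{\left(j{\left(-1 \right)} \right)} = \left(12 - 34\right) \frac{2 \cdot 2 \left(-1\right)}{5 + 2 \left(-1\right)} = - 22 \cdot 2 \left(-2\right) \frac{1}{5 - 2} = - 22 \cdot 2 \left(-2\right) \frac{1}{3} = \left(-22\right) \left(- \frac{4}{3}\right) = \frac{88}{3}$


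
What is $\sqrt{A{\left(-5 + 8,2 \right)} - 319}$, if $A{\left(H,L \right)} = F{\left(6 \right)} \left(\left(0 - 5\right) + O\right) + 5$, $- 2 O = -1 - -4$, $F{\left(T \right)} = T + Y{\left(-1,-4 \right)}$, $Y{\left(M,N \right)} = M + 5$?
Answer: $i \sqrt{379} \approx 19.468 i$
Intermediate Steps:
$Y{\left(M,N \right)} = 5 + M$
$F{\left(T \right)} = 4 + T$ ($F{\left(T \right)} = T + \left(5 - 1\right) = T + 4 = 4 + T$)
$O = - \frac{3}{2}$ ($O = - \frac{-1 - -4}{2} = - \frac{-1 + 4}{2} = \left(- \frac{1}{2}\right) 3 = - \frac{3}{2} \approx -1.5$)
$A{\left(H,L \right)} = -60$ ($A{\left(H,L \right)} = \left(4 + 6\right) \left(\left(0 - 5\right) - \frac{3}{2}\right) + 5 = 10 \left(-5 - \frac{3}{2}\right) + 5 = 10 \left(- \frac{13}{2}\right) + 5 = -65 + 5 = -60$)
$\sqrt{A{\left(-5 + 8,2 \right)} - 319} = \sqrt{-60 - 319} = \sqrt{-379} = i \sqrt{379}$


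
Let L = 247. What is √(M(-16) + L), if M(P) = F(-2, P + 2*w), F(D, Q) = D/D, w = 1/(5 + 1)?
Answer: 2*√62 ≈ 15.748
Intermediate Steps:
w = ⅙ (w = 1/6 = ⅙ ≈ 0.16667)
F(D, Q) = 1
M(P) = 1
√(M(-16) + L) = √(1 + 247) = √248 = 2*√62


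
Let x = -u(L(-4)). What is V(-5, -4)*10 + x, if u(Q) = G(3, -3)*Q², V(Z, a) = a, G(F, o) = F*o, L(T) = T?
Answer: 104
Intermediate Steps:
u(Q) = -9*Q² (u(Q) = (3*(-3))*Q² = -9*Q²)
x = 144 (x = -(-9)*(-4)² = -(-9)*16 = -1*(-144) = 144)
V(-5, -4)*10 + x = -4*10 + 144 = -40 + 144 = 104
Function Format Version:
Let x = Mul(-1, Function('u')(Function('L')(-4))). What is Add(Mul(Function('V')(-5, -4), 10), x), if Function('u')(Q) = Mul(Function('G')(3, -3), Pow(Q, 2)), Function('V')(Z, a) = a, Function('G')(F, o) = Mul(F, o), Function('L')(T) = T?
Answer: 104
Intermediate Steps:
Function('u')(Q) = Mul(-9, Pow(Q, 2)) (Function('u')(Q) = Mul(Mul(3, -3), Pow(Q, 2)) = Mul(-9, Pow(Q, 2)))
x = 144 (x = Mul(-1, Mul(-9, Pow(-4, 2))) = Mul(-1, Mul(-9, 16)) = Mul(-1, -144) = 144)
Add(Mul(Function('V')(-5, -4), 10), x) = Add(Mul(-4, 10), 144) = Add(-40, 144) = 104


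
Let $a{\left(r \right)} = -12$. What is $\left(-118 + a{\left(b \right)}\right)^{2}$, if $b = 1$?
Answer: $16900$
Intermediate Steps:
$\left(-118 + a{\left(b \right)}\right)^{2} = \left(-118 - 12\right)^{2} = \left(-130\right)^{2} = 16900$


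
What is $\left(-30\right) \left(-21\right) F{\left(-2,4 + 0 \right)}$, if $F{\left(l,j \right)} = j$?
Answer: $2520$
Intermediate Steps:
$\left(-30\right) \left(-21\right) F{\left(-2,4 + 0 \right)} = \left(-30\right) \left(-21\right) \left(4 + 0\right) = 630 \cdot 4 = 2520$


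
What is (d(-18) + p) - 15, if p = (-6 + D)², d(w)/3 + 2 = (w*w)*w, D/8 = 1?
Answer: -17513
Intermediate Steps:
D = 8 (D = 8*1 = 8)
d(w) = -6 + 3*w³ (d(w) = -6 + 3*((w*w)*w) = -6 + 3*(w²*w) = -6 + 3*w³)
p = 4 (p = (-6 + 8)² = 2² = 4)
(d(-18) + p) - 15 = ((-6 + 3*(-18)³) + 4) - 15 = ((-6 + 3*(-5832)) + 4) - 15 = ((-6 - 17496) + 4) - 15 = (-17502 + 4) - 15 = -17498 - 15 = -17513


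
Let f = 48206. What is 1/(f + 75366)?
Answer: 1/123572 ≈ 8.0925e-6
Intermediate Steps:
1/(f + 75366) = 1/(48206 + 75366) = 1/123572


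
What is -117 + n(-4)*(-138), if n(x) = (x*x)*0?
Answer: -117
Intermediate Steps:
n(x) = 0 (n(x) = x²*0 = 0)
-117 + n(-4)*(-138) = -117 + 0*(-138) = -117 + 0 = -117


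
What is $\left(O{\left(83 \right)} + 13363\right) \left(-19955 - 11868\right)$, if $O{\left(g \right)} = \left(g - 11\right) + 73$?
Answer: $-429865084$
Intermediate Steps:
$O{\left(g \right)} = 62 + g$ ($O{\left(g \right)} = \left(-11 + g\right) + 73 = 62 + g$)
$\left(O{\left(83 \right)} + 13363\right) \left(-19955 - 11868\right) = \left(\left(62 + 83\right) + 13363\right) \left(-19955 - 11868\right) = \left(145 + 13363\right) \left(-31823\right) = 13508 \left(-31823\right) = -429865084$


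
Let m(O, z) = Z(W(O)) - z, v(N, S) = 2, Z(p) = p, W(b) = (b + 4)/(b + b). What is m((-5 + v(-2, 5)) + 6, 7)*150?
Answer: -875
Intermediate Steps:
W(b) = (4 + b)/(2*b) (W(b) = (4 + b)/((2*b)) = (4 + b)*(1/(2*b)) = (4 + b)/(2*b))
m(O, z) = -z + (4 + O)/(2*O) (m(O, z) = (4 + O)/(2*O) - z = -z + (4 + O)/(2*O))
m((-5 + v(-2, 5)) + 6, 7)*150 = (½ - 1*7 + 2/((-5 + 2) + 6))*150 = (½ - 7 + 2/(-3 + 6))*150 = (½ - 7 + 2/3)*150 = (½ - 7 + 2*(⅓))*150 = (½ - 7 + ⅔)*150 = -35/6*150 = -875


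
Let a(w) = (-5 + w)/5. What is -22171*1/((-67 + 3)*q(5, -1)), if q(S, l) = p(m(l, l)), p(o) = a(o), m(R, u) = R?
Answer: -110855/384 ≈ -288.69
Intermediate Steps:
a(w) = -1 + w/5 (a(w) = (-5 + w)*(⅕) = -1 + w/5)
p(o) = -1 + o/5
q(S, l) = -1 + l/5
-22171*1/((-67 + 3)*q(5, -1)) = -22171*1/((-1 + (⅕)*(-1))*(-67 + 3)) = -22171*(-1/(64*(-1 - ⅕))) = -22171/((-6/5*(-64))) = -22171/384/5 = -22171*5/384 = -110855/384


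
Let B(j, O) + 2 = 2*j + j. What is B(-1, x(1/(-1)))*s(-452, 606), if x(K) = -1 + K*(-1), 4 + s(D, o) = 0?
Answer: 20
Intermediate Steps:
s(D, o) = -4 (s(D, o) = -4 + 0 = -4)
x(K) = -1 - K
B(j, O) = -2 + 3*j (B(j, O) = -2 + (2*j + j) = -2 + 3*j)
B(-1, x(1/(-1)))*s(-452, 606) = (-2 + 3*(-1))*(-4) = (-2 - 3)*(-4) = -5*(-4) = 20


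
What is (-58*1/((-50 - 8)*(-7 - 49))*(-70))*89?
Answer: 445/4 ≈ 111.25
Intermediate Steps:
(-58*1/((-50 - 8)*(-7 - 49))*(-70))*89 = (-58/((-56*(-58)))*(-70))*89 = (-58/3248*(-70))*89 = (-58*1/3248*(-70))*89 = -1/56*(-70)*89 = (5/4)*89 = 445/4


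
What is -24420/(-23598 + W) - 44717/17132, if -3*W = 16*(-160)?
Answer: -898064729/584492444 ≈ -1.5365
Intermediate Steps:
W = 2560/3 (W = -16*(-160)/3 = -1/3*(-2560) = 2560/3 ≈ 853.33)
-24420/(-23598 + W) - 44717/17132 = -24420/(-23598 + 2560/3) - 44717/17132 = -24420/(-68234/3) - 44717*1/17132 = -24420*(-3/68234) - 44717/17132 = 36630/34117 - 44717/17132 = -898064729/584492444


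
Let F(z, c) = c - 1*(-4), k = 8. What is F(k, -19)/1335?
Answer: -1/89 ≈ -0.011236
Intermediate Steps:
F(z, c) = 4 + c (F(z, c) = c + 4 = 4 + c)
F(k, -19)/1335 = (4 - 19)/1335 = -15*1/1335 = -1/89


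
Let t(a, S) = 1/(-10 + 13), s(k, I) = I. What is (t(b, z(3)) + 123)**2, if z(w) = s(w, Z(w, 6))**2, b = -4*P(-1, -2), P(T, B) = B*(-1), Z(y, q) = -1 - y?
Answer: 136900/9 ≈ 15211.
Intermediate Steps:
P(T, B) = -B
b = -8 (b = -(-4)*(-2) = -4*2 = -8)
z(w) = (-1 - w)**2
t(a, S) = 1/3
(t(b, z(3)) + 123)**2 = (1/3 + 123)**2 = (370/3)**2 = 136900/9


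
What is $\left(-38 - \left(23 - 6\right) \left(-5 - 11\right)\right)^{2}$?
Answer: $54756$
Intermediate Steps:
$\left(-38 - \left(23 - 6\right) \left(-5 - 11\right)\right)^{2} = \left(-38 - 17 \left(-16\right)\right)^{2} = \left(-38 - -272\right)^{2} = \left(-38 + 272\right)^{2} = 234^{2} = 54756$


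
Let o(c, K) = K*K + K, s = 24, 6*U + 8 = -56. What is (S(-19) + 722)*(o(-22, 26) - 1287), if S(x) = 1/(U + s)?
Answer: -3379311/8 ≈ -4.2241e+5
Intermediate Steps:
U = -32/3 (U = -4/3 + (⅙)*(-56) = -4/3 - 28/3 = -32/3 ≈ -10.667)
S(x) = 3/40 (S(x) = 1/(-32/3 + 24) = 1/(40/3) = 3/40)
o(c, K) = K + K² (o(c, K) = K² + K = K + K²)
(S(-19) + 722)*(o(-22, 26) - 1287) = (3/40 + 722)*(26*(1 + 26) - 1287) = 28883*(26*27 - 1287)/40 = 28883*(702 - 1287)/40 = (28883/40)*(-585) = -3379311/8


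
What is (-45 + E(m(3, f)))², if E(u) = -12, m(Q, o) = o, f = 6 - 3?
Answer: 3249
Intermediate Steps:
f = 3
(-45 + E(m(3, f)))² = (-45 - 12)² = (-57)² = 3249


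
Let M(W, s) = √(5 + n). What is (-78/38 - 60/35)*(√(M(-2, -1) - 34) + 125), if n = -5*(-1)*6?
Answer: -62625/133 - 501*I*√(34 - √35)/133 ≈ -470.86 - 19.962*I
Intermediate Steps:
n = 30 (n = 5*6 = 30)
M(W, s) = √35 (M(W, s) = √(5 + 30) = √35)
(-78/38 - 60/35)*(√(M(-2, -1) - 34) + 125) = (-78/38 - 60/35)*(√(√35 - 34) + 125) = (-78*1/38 - 60*1/35)*(√(-34 + √35) + 125) = (-39/19 - 12/7)*(125 + √(-34 + √35)) = -501*(125 + √(-34 + √35))/133 = -62625/133 - 501*√(-34 + √35)/133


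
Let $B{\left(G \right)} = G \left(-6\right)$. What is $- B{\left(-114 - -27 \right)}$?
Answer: $-522$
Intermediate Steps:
$B{\left(G \right)} = - 6 G$
$- B{\left(-114 - -27 \right)} = - \left(-6\right) \left(-114 - -27\right) = - \left(-6\right) \left(-114 + 27\right) = - \left(-6\right) \left(-87\right) = \left(-1\right) 522 = -522$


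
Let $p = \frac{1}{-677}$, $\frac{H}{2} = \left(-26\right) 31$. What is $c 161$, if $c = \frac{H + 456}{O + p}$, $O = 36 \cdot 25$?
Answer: $- \frac{126000532}{609299} \approx -206.8$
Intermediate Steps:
$H = -1612$ ($H = 2 \left(\left(-26\right) 31\right) = 2 \left(-806\right) = -1612$)
$p = - \frac{1}{677} \approx -0.0014771$
$O = 900$
$c = - \frac{782612}{609299}$ ($c = \frac{-1612 + 456}{900 - \frac{1}{677}} = - \frac{1156}{\frac{609299}{677}} = \left(-1156\right) \frac{677}{609299} = - \frac{782612}{609299} \approx -1.2844$)
$c 161 = \left(- \frac{782612}{609299}\right) 161 = - \frac{126000532}{609299}$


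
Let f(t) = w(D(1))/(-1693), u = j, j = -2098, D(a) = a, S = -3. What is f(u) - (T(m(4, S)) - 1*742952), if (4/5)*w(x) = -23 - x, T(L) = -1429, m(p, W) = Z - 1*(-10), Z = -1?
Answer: 1260237063/1693 ≈ 7.4438e+5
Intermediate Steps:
m(p, W) = 9 (m(p, W) = -1 - 1*(-10) = -1 + 10 = 9)
w(x) = -115/4 - 5*x/4 (w(x) = 5*(-23 - x)/4 = -115/4 - 5*x/4)
u = -2098
f(t) = 30/1693 (f(t) = (-115/4 - 5/4*1)/(-1693) = (-115/4 - 5/4)*(-1/1693) = -30*(-1/1693) = 30/1693)
f(u) - (T(m(4, S)) - 1*742952) = 30/1693 - (-1429 - 1*742952) = 30/1693 - (-1429 - 742952) = 30/1693 - 1*(-744381) = 30/1693 + 744381 = 1260237063/1693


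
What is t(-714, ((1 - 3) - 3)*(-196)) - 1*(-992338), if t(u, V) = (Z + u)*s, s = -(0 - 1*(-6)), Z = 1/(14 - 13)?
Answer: 996616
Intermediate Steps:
Z = 1 (Z = 1/1 = 1)
s = -6 (s = -(0 + 6) = -1*6 = -6)
t(u, V) = -6 - 6*u (t(u, V) = (1 + u)*(-6) = -6 - 6*u)
t(-714, ((1 - 3) - 3)*(-196)) - 1*(-992338) = (-6 - 6*(-714)) - 1*(-992338) = (-6 + 4284) + 992338 = 4278 + 992338 = 996616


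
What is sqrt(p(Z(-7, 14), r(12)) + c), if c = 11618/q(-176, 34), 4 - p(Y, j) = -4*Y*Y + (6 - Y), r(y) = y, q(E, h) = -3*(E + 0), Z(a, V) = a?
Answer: sqrt(3641682)/132 ≈ 14.457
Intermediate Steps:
q(E, h) = -3*E
p(Y, j) = -2 + Y + 4*Y**2 (p(Y, j) = 4 - (-4*Y*Y + (6 - Y)) = 4 - (-4*Y**2 + (6 - Y)) = 4 - (6 - Y - 4*Y**2) = 4 + (-6 + Y + 4*Y**2) = -2 + Y + 4*Y**2)
c = 5809/264 (c = 11618/((-3*(-176))) = 11618/528 = 11618*(1/528) = 5809/264 ≈ 22.004)
sqrt(p(Z(-7, 14), r(12)) + c) = sqrt((-2 - 7 + 4*(-7)**2) + 5809/264) = sqrt((-2 - 7 + 4*49) + 5809/264) = sqrt((-2 - 7 + 196) + 5809/264) = sqrt(187 + 5809/264) = sqrt(55177/264) = sqrt(3641682)/132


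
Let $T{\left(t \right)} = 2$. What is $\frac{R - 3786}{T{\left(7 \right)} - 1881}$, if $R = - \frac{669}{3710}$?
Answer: $\frac{14046729}{6971090} \approx 2.015$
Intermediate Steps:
$R = - \frac{669}{3710}$ ($R = \left(-669\right) \frac{1}{3710} = - \frac{669}{3710} \approx -0.18032$)
$\frac{R - 3786}{T{\left(7 \right)} - 1881} = \frac{- \frac{669}{3710} - 3786}{2 - 1881} = - \frac{14046729}{3710 \left(-1879\right)} = \left(- \frac{14046729}{3710}\right) \left(- \frac{1}{1879}\right) = \frac{14046729}{6971090}$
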